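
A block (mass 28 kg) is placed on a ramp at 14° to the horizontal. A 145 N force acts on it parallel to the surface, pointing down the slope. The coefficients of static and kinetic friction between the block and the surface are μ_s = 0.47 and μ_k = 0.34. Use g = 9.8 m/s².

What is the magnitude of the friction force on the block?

f ≈ 90.5 N (up the incline)

Normal force: N = m g cos θ = 28 × 9.8 × cos 14° = 266.2 N.
Parallel to the incline, ΣF = 0 gives f = m g sin θ + P = 66.38 + 145 = 211.4 N (up-slope positive).
Static friction can supply at most μ_s N = 125.1 N.
|211.4| exceeds 125.1 N, so the block slips down-slope; friction is kinetic, f = μ_k N = 0.34×266.2 = 90.5 N.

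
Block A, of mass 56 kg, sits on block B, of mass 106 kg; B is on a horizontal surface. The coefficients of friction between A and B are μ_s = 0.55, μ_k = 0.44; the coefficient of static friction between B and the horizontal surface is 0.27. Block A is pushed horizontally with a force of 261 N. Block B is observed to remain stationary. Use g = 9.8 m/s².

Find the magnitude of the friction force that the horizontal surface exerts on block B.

Normal force at the A–B interface: N₁ = m_A g = 548.8 N.
So the A–B interface can sustain at most μ_s N₁ = 301.8 N of static friction.
P = 261 N is within that limit, so A and B move together (both at rest); the A–B friction is simply f₁ = P = 261 N.
B experiences an equal 261 N forward from A (third law). B is in equilibrium, so the floor supplies f₂ = 261 N of static friction (limit μ_s(m_A+m_B)g = 428.7 N, not exceeded).

f ≈ 261 N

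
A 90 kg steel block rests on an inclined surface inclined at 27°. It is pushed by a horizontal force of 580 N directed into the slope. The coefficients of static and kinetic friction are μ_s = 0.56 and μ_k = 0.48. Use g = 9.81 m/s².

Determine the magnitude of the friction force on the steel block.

f ≈ 116 N (down the incline)

The horizontal push has a component P sin θ into the surface, so N = m g cos θ + P sin θ = 786.7 + 263.3 = 1050 N.
Along the incline, the net driving force (taking up-slope positive) is P cos θ − m g sin θ = 516.8 − 400.8 = 116 N, so equilibrium requires friction f = -116 N (down-slope).
Maximum static friction: μ_s N = 0.56 × 1050 = 588 N.
Since 116 N is within the 588 N limit, the steel block stays put and friction is exactly 116 N.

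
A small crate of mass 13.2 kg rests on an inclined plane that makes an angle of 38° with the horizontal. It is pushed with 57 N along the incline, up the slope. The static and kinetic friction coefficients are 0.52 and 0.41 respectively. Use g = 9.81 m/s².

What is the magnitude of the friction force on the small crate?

Normal force: N = m g cos θ = 13.2 × 9.81 × cos 38° = 102 N.
The friction needed for equilibrium is m g sin θ − P = 79.72 − 57 = 22.72 N, measured positive up-slope.
Static friction can supply at most μ_s N = 53.06 N.
Since |22.72| ≤ 53.06 N, static friction is sufficient; f equals the required value, not μ_s N.

f ≈ 22.7 N (up the incline)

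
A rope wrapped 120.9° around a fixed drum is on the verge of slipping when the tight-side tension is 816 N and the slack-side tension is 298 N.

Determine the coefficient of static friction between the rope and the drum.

μ ≈ 0.477

T₂/T₁ = e^{μβ} → μ = ln(T₂/T₁)/β.
β = 120.9° = 2.11 rad.
μ = ln(816/298)/2.11 = ln(2.738)/2.11 = 0.477.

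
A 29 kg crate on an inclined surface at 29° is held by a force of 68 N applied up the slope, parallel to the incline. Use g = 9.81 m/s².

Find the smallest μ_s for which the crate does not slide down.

N = m g cos θ = 248.8 N.
Friction must make up the shortfall along the incline: f = m g sin θ − P = 137.9 − 68 = 69.92 N.
At the threshold f = μ_s N, so μ_s,min = 69.92/248.8 = 0.281.

μ_s,min ≈ 0.281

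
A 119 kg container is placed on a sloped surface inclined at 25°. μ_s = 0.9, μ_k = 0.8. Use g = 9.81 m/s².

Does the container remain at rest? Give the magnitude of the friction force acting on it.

N = m g cos θ = 1060 N.
Down-slope weight component: m g sin θ = 493 N.
μ_s N = 952 N.
493 ≤ 952 N, so it stays put; friction = 493 N.

f ≈ 493 N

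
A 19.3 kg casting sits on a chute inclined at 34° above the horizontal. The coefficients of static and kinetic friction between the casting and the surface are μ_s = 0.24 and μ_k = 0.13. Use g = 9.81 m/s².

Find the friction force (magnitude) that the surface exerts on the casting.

f ≈ 20.4 N (up the incline)

The normal reaction is N = m g cos θ = 157 N.
For equilibrium along the incline, friction must balance the weight component: f = m g sin θ = 105.9 N up the slope.
Maximum static friction available: μ_s N = 0.24 × 157 = 37.67 N.
|105.9| exceeds 37.67 N, so the casting slips down-slope; friction is kinetic, f = μ_k N = 0.13×157 = 20.4 N.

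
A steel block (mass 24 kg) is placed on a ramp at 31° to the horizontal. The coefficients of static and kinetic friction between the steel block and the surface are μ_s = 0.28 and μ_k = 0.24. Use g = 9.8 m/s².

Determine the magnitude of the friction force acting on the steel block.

f ≈ 48.4 N (up the incline)

Perpendicular to the surface, N = m g cos θ = 24·9.8·cos 31° = 201.6 N.
Along the slope the weight component is m g sin θ = 121.1 N; friction must supply exactly this, acting up-slope.
Maximum static friction available: μ_s N = 0.28 × 201.6 = 56.45 N.
Since |121.1| > 56.45 N, static friction cannot hold it; the steel block slides down the incline and kinetic friction applies: f = μ_k N = 0.24 × 201.6 = 48.4 N.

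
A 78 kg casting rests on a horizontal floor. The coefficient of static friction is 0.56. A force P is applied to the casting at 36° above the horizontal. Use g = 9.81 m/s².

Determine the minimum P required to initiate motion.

N = m g − P sin α (the pull lifts the casting).
At impending slip, P cos α = μ_s N = μ_s (m g − P sin α).
Solving: P (cos α + μ_s sin α) = μ_s m g → P = 0.56×765/(cos 36° + 0.56 sin 36°) = 429/1.138 = 376 N.

P ≈ 376 N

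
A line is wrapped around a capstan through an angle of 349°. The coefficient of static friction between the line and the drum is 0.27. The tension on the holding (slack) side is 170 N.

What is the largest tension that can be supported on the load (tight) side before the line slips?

At impending slip the capstan equation gives T₂/T₁ = e^{μβ} with β in radians.
β = 349° × π/180 = 6.091 rad.
e^{μβ} = e^{0.27×6.091} = 5.179.
T₂ = T₁ · e^{μβ} = 170 × 5.179 = 880 N.

T_max ≈ 880 N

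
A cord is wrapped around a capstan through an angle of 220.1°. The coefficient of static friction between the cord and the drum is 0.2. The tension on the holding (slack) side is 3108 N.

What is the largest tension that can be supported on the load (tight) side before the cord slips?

At impending slip the capstan equation gives T₂/T₁ = e^{μβ} with β in radians.
β = 220.1° × π/180 = 3.841 rad.
e^{μβ} = e^{0.2×3.841} = 2.156.
T₂ = T₁ · e^{μβ} = 3108 × 2.156 = 6700 N.

T_max ≈ 6700 N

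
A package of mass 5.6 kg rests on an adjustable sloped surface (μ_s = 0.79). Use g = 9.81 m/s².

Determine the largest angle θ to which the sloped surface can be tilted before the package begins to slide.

θ_max ≈ 38.3°

At the slip threshold, m g sin θ = μ_s · m g cos θ, so tan θ = μ_s.
θ_max = arctan(0.79) = 38.3°.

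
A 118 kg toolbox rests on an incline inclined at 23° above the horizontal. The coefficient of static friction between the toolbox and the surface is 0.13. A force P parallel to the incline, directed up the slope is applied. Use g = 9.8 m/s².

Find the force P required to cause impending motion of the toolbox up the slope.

P ≈ 590 N

At impending motion up the slope, friction acts down-slope at its limit: f = μ_s N.
P is parallel to the surface, so N = m g cos θ = 1060 N.
Along the incline: P = m g sin θ + μ_s N = 452 + 0.13×1060 = 590 N.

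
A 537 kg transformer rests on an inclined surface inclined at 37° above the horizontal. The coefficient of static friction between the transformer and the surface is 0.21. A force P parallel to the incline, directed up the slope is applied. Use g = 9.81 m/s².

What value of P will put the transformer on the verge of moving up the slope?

At impending motion up the slope, friction acts down-slope at its limit: f = μ_s N.
P is parallel to the surface, so N = m g cos θ = 4210 N.
Along the incline: P = m g sin θ + μ_s N = 3170 + 0.21×4210 = 4050 N.

P ≈ 4050 N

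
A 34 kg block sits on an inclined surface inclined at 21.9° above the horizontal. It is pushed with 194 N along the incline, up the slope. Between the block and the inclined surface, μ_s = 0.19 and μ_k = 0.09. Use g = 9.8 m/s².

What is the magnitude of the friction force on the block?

The normal reaction is N = m g cos θ = 309.2 N.
The friction needed for equilibrium is m g sin θ − P = 124.3 − 194 = -69.72 N, measured positive up-slope.
Maximum static friction available: μ_s N = 0.19 × 309.2 = 58.74 N.
Since |-69.72| > 58.74 N, static friction cannot hold it; the block slides up the incline and kinetic friction applies: f = μ_k N = 0.09 × 309.2 = 27.8 N.

f ≈ 27.8 N (down the incline)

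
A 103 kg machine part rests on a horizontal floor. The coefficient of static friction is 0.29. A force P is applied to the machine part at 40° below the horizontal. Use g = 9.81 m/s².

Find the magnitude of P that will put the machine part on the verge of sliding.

P ≈ 506 N

N = m g + P sin α (the push presses the machine part into the horizontal floor).
At impending slip, P cos α = μ_s N = μ_s (m g + P sin α).
Solving: P (cos α − μ_s sin α) = μ_s m g → P = 0.29×1010/(cos 40° − 0.29 sin 40°) = 293/0.5796 = 506 N.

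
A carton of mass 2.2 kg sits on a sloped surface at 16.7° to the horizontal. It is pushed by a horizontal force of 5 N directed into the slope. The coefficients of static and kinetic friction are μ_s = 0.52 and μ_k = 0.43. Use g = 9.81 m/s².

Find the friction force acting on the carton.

f ≈ 1.41 N (up the incline)

Resolve perpendicular to the incline: N = m g cos θ + P sin θ = 2.2×9.81×cos 16.7° + 5×sin 16.7° = 22.11 N.
Along the incline, the net driving force (taking up-slope positive) is P cos θ − m g sin θ = 4.789 − 6.202 = -1.413 N, so equilibrium requires friction f = 1.413 N (up-slope).
Maximum static friction: μ_s N = 0.52 × 22.11 = 11.5 N.
Since 1.413 N is within the 11.5 N limit, the carton stays put and friction is exactly 1.41 N.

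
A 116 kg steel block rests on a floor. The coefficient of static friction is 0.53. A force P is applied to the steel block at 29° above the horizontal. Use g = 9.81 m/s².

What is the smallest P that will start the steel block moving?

N = m g − P sin α (the pull lifts the steel block).
At impending slip, P cos α = μ_s N = μ_s (m g − P sin α).
Solving: P (cos α + μ_s sin α) = μ_s m g → P = 0.53×1140/(cos 29° + 0.53 sin 29°) = 603/1.132 = 533 N.

P ≈ 533 N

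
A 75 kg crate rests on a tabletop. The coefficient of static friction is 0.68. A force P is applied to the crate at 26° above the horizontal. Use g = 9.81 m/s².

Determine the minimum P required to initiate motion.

P ≈ 418 N

N = m g − P sin α (the pull lifts the crate).
At impending slip, P cos α = μ_s N = μ_s (m g − P sin α).
Solving: P (cos α + μ_s sin α) = μ_s m g → P = 0.68×736/(cos 26° + 0.68 sin 26°) = 500/1.197 = 418 N.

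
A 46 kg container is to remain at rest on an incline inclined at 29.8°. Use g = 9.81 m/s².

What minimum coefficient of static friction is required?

At the slip threshold m g sin θ = μ_s m g cos θ, so μ_s,min = tan θ.
μ_s,min = tan 29.8° = 0.573.

μ_s,min ≈ 0.573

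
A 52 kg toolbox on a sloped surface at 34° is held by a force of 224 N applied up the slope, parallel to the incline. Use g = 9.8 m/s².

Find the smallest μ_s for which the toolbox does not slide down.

N = m g cos θ = 422.5 N.
Friction must make up the shortfall along the incline: f = m g sin θ − P = 285 − 224 = 60.96 N.
At the threshold f = μ_s N, so μ_s,min = 60.96/422.5 = 0.144.

μ_s,min ≈ 0.144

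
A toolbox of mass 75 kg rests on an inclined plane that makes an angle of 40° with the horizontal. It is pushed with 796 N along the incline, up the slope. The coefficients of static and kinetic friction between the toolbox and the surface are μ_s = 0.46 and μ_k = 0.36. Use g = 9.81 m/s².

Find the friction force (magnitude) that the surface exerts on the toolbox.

f ≈ 203 N (down the incline)

The normal reaction is N = m g cos θ = 563.6 N.
The friction needed for equilibrium is m g sin θ − P = 472.9 − 796 = -323.1 N, measured positive up-slope.
The static-friction ceiling is μ_s N = 0.46 × 563.6 = 259.3 N.
|-323.1| exceeds 259.3 N, so the toolbox slips up-slope; friction is kinetic, f = μ_k N = 0.36×563.6 = 203 N.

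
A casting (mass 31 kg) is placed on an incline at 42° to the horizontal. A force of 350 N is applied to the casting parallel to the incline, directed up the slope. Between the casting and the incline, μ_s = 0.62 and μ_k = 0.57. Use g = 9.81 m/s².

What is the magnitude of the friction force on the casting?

f ≈ 129 N (down the incline)

Perpendicular to the surface, N = m g cos θ = 31·9.81·cos 42° = 226 N.
For equilibrium along the incline the friction force must supply f = m g sin θ − P = 203.5 − 350 = -146.5 N (positive meaning up-slope).
The static-friction ceiling is μ_s N = 0.62 × 226 = 140.1 N.
Since |-146.5| > 140.1 N, static friction cannot hold it; the casting slides up the incline and kinetic friction applies: f = μ_k N = 0.57 × 226 = 129 N.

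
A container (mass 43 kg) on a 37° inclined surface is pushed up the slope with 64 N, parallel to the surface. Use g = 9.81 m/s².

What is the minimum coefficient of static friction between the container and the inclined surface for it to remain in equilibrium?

μ_s,min ≈ 0.564

N = m g cos θ = 336.9 N.
Friction must make up the shortfall along the incline: f = m g sin θ − P = 253.9 − 64 = 189.9 N.
At the threshold f = μ_s N, so μ_s,min = 189.9/336.9 = 0.564.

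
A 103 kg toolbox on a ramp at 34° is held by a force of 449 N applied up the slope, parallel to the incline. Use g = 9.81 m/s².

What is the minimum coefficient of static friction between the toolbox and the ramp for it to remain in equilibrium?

μ_s,min ≈ 0.139

N = m g cos θ = 837.7 N.
Friction must make up the shortfall along the incline: f = m g sin θ − P = 565 − 449 = 116 N.
At the threshold f = μ_s N, so μ_s,min = 116/837.7 = 0.139.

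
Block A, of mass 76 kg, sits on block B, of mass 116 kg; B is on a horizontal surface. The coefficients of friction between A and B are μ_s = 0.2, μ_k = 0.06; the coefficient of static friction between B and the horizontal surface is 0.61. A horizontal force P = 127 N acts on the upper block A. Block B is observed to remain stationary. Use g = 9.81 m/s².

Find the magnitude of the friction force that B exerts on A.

Normal force at the A–B interface: N₁ = m_A g = 745.6 N.
Maximum static friction on A from B: μ_s N₁ = 0.2×745.6 = 149.1 N.
Since P = 127 N ≤ 149.1 N, A does not slip on B; friction on A equals P = 127 N.
By Newton's third law B feels 127 N forward from A. With B stationary, the floor's static friction on B balances it: f₂ = 127 N (well within μ_s(m_A+m_B)g = 1149 N).

f ≈ 127 N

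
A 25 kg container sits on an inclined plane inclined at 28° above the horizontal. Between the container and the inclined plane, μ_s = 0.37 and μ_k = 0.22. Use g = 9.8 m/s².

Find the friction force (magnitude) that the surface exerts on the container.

Normal force: N = m g cos θ = 25 × 9.8 × cos 28° = 216.3 N.
Along the slope the weight component is m g sin θ = 115 N; friction must supply exactly this, acting up-slope.
Static friction can supply at most μ_s N = 80.04 N.
Since |115| > 80.04 N, static friction cannot hold it; the container slides down the incline and kinetic friction applies: f = μ_k N = 0.22 × 216.3 = 47.6 N.

f ≈ 47.6 N (up the incline)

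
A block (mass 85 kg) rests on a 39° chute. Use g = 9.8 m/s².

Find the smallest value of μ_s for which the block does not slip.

At the slip threshold m g sin θ = μ_s m g cos θ, so μ_s,min = tan θ.
μ_s,min = tan 39° = 0.81.

μ_s,min ≈ 0.81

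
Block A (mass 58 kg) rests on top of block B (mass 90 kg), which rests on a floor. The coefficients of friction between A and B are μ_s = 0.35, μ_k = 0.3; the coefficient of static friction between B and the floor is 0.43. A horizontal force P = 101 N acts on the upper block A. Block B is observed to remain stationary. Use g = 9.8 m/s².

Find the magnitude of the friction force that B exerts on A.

f ≈ 101 N

Normal force at the A–B interface: N₁ = m_A g = 568.4 N.
Maximum static friction on A from B: μ_s N₁ = 0.35×568.4 = 198.9 N.
Since P = 101 N ≤ 198.9 N, A does not slip on B; friction on A equals P = 101 N.
B experiences an equal 101 N forward from A (third law). B is in equilibrium, so the floor supplies f₂ = 101 N of static friction (limit μ_s(m_A+m_B)g = 623.7 N, not exceeded).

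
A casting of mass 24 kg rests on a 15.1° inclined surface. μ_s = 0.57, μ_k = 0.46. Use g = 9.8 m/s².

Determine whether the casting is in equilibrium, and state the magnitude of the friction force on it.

N = m g cos θ = 227 N.
Down-slope weight component: m g sin θ = 61.3 N.
μ_s N = 129 N.
61.3 ≤ 129 N, so it stays put; friction = 61.3 N.

f ≈ 61.3 N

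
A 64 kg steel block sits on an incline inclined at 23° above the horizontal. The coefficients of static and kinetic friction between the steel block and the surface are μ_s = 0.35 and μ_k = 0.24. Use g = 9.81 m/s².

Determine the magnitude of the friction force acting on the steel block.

Perpendicular to the surface, N = m g cos θ = 64·9.81·cos 23° = 577.9 N.
For equilibrium along the incline, friction must balance the weight component: f = m g sin θ = 245.3 N up the slope.
The static-friction ceiling is μ_s N = 0.35 × 577.9 = 202.3 N.
Since |245.3| > 202.3 N, static friction cannot hold it; the steel block slides down the incline and kinetic friction applies: f = μ_k N = 0.24 × 577.9 = 139 N.

f ≈ 139 N (up the incline)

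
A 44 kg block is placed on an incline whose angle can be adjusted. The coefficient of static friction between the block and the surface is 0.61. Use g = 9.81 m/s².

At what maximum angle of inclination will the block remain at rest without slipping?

θ_max ≈ 31.4°

At the slip threshold, m g sin θ = μ_s · m g cos θ, so tan θ = μ_s.
θ_max = arctan(0.61) = 31.4°.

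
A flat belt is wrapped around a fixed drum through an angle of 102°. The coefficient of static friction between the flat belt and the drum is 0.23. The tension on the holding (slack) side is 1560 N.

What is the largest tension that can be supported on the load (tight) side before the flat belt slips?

At impending slip the capstan equation gives T₂/T₁ = e^{μβ} with β in radians.
β = 102° × π/180 = 1.78 rad.
e^{μβ} = e^{0.23×1.78} = 1.506.
T₂ = T₁ · e^{μβ} = 1560 × 1.506 = 2350 N.

T_max ≈ 2350 N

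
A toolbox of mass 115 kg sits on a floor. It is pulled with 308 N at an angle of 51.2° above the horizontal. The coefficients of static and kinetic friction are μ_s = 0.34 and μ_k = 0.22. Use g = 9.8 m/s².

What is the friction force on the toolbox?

f ≈ 193 N

Vertical equilibrium gives N = m g − P sin α = 887 N.
Horizontally, friction must balance P cos α = 193 N.
The static-friction limit is μ_s N = 301.6 N.
Since 193 N does not exceed the limit, the toolbox stays at rest and f = 193 N.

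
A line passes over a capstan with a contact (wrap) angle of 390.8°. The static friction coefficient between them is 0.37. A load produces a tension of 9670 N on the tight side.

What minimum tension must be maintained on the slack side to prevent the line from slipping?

T_min ≈ 775 N

Capstan equation at impending slip: T_tight/T_slack = e^{μβ}.
β = 390.8° = 6.821 rad; e^{μβ} = e^{0.37×6.821} = 12.47.
T_slack = T_tight / e^{μβ} = 9670 / 12.47 = 775 N.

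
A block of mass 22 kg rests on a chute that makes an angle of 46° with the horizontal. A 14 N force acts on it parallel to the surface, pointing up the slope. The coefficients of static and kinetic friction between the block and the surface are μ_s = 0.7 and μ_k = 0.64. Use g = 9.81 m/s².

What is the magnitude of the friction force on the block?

f ≈ 95.9 N (up the incline)

Perpendicular to the surface, N = m g cos θ = 22·9.81·cos 46° = 149.9 N.
For equilibrium along the incline the friction force must supply f = m g sin θ − P = 155.2 − 14 = 141.2 N (positive meaning up-slope).
Maximum static friction available: μ_s N = 0.7 × 149.9 = 104.9 N.
Since |141.2| > 104.9 N, static friction cannot hold it; the block slides down the incline and kinetic friction applies: f = μ_k N = 0.64 × 149.9 = 95.9 N.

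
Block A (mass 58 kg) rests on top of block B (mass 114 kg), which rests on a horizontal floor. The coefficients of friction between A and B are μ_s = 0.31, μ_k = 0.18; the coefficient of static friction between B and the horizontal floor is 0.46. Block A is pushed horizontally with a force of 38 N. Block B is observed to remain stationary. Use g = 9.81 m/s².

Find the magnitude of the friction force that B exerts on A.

The normal force B exerts on A is simply A's weight, N₁ = 569 N.
Maximum static friction on A from B: μ_s N₁ = 0.31×569 = 176.4 N.
P = 38 N is within that limit, so A and B move together (both at rest); the A–B friction is simply f₁ = P = 38 N.
B experiences an equal 38 N forward from A (third law). B is in equilibrium, so the floor supplies f₂ = 38 N of static friction (limit μ_s(m_A+m_B)g = 776.2 N, not exceeded).

f ≈ 38 N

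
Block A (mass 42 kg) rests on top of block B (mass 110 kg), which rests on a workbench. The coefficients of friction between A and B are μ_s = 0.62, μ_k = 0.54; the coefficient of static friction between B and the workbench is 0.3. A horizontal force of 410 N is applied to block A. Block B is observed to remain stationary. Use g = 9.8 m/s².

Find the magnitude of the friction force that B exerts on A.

Normal force at the A–B interface: N₁ = m_A g = 411.6 N.
So the A–B interface can sustain at most μ_s N₁ = 255.2 N of static friction.
P = 410 N exceeds that limit, so A slips over B and the interface friction becomes kinetic: f₁ = μ_k N₁ = 0.54×411.6 = 222 N.
B experiences an equal 222 N forward from A (third law). B is in equilibrium, so the floor supplies f₂ = 222 N of static friction (limit μ_s(m_A+m_B)g = 446.9 N, not exceeded).

f ≈ 222 N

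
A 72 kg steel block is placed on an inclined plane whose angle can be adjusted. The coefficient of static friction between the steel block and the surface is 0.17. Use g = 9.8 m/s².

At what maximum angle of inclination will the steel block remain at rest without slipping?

At the slip threshold, m g sin θ = μ_s · m g cos θ, so tan θ = μ_s.
θ_max = arctan(0.17) = 9.65°.

θ_max ≈ 9.65°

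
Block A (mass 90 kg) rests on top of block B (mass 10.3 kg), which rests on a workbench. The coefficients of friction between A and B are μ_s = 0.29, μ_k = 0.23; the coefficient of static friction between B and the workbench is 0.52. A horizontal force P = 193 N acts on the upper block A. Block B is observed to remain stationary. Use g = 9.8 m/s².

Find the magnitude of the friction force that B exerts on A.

f ≈ 193 N

Normal force at the A–B interface: N₁ = m_A g = 882 N.
Maximum static friction on A from B: μ_s N₁ = 0.29×882 = 255.8 N.
Since P = 193 N ≤ 255.8 N, A does not slip on B; friction on A equals P = 193 N.
By Newton's third law B feels 193 N forward from A. With B stationary, the floor's static friction on B balances it: f₂ = 193 N (well within μ_s(m_A+m_B)g = 511.1 N).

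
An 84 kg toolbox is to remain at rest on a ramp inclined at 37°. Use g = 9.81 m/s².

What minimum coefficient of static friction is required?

At the slip threshold m g sin θ = μ_s m g cos θ, so μ_s,min = tan θ.
μ_s,min = tan 37° = 0.754.

μ_s,min ≈ 0.754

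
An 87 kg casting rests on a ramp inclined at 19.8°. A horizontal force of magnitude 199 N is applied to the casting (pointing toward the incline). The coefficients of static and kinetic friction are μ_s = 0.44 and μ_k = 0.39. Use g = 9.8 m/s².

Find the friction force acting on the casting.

f ≈ 102 N (up the incline)

The horizontal push has a component P sin θ into the surface, so N = m g cos θ + P sin θ = 802.2 + 67.41 = 869.6 N.
Parallel to the incline: P cos θ − m g sin θ = 187.2 − 288.8 = -101.6 N; the friction needed to balance this is 101.6 N acting up the slope.
The limit of static friction is μ_s N = 382.6 N.
|f_req| = 101.6 ≤ 382.6 N → the casting is in equilibrium; friction equals the required value.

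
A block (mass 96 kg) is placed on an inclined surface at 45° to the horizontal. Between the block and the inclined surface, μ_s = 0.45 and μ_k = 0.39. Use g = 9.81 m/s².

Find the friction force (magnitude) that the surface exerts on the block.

Normal force: N = m g cos θ = 96 × 9.81 × cos 45° = 665.9 N.
For equilibrium along the incline, friction must balance the weight component: f = m g sin θ = 665.9 N up the slope.
Maximum static friction available: μ_s N = 0.45 × 665.9 = 299.7 N.
|665.9| exceeds 299.7 N, so the block slips down-slope; friction is kinetic, f = μ_k N = 0.39×665.9 = 260 N.

f ≈ 260 N (up the incline)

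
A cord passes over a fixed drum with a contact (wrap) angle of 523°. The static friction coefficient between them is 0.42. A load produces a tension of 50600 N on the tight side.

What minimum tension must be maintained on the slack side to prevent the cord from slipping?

T_min ≈ 1090 N

Capstan equation at impending slip: T_tight/T_slack = e^{μβ}.
β = 523° = 9.128 rad; e^{μβ} = e^{0.42×9.128} = 46.24.
T_slack = T_tight / e^{μβ} = 50600 / 46.24 = 1090 N.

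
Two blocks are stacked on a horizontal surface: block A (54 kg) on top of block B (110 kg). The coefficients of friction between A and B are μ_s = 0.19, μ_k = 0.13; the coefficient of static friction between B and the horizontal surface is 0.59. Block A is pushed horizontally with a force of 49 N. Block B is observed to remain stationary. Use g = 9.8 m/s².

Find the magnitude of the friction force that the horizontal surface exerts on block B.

f ≈ 49 N

Between the blocks, N₁ = m_A g = 529.2 N.
Maximum static friction on A from B: μ_s N₁ = 0.19×529.2 = 100.5 N.
P = 49 N is within that limit, so A and B move together (both at rest); the A–B friction is simply f₁ = P = 49 N.
B experiences an equal 49 N forward from A (third law). B is in equilibrium, so the floor supplies f₂ = 49 N of static friction (limit μ_s(m_A+m_B)g = 948.2 N, not exceeded).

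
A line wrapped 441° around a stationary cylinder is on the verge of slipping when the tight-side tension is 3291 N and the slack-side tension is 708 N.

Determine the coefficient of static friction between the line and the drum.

μ ≈ 0.2

T₂/T₁ = e^{μβ} → μ = ln(T₂/T₁)/β.
β = 441° = 7.697 rad.
μ = ln(3291/708)/7.697 = ln(4.648)/7.697 = 0.2.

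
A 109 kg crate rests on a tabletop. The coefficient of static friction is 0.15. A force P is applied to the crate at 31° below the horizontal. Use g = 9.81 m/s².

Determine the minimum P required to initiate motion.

P ≈ 206 N

N = m g + P sin α (the push presses the crate into the tabletop).
At impending slip, P cos α = μ_s N = μ_s (m g + P sin α).
Solving: P (cos α − μ_s sin α) = μ_s m g → P = 0.15×1070/(cos 31° − 0.15 sin 31°) = 160/0.7799 = 206 N.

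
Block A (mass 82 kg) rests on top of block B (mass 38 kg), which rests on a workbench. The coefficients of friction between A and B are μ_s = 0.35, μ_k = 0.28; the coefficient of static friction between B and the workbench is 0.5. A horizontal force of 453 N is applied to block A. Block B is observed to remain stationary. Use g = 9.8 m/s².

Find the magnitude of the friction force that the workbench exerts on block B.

Between the blocks, N₁ = m_A g = 803.6 N.
Maximum static friction on A from B: μ_s N₁ = 0.35×803.6 = 281.3 N.
P = 453 N exceeds that limit, so A slips over B and the interface friction becomes kinetic: f₁ = μ_k N₁ = 0.28×803.6 = 225 N.
By Newton's third law B feels 225 N forward from A. With B stationary, the floor's static friction on B balances it: f₂ = 225 N (well within μ_s(m_A+m_B)g = 588 N).

f ≈ 225 N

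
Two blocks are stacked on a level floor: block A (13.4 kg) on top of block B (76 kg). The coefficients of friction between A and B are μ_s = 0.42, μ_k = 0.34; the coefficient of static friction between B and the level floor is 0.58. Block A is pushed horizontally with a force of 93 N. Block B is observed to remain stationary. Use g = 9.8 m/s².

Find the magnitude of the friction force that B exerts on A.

The normal force B exerts on A is simply A's weight, N₁ = 131.3 N.
So the A–B interface can sustain at most μ_s N₁ = 55.15 N of static friction.
Since P = 93 N > 55.15 N, A slides on B; the A–B friction is kinetic: f₁ = μ_k N₁ = 0.34×131.3 = 44.6 N.
B experiences an equal 44.6 N forward from A (third law). B is in equilibrium, so the floor supplies f₂ = 44.6 N of static friction (limit μ_s(m_A+m_B)g = 508.1 N, not exceeded).

f ≈ 44.6 N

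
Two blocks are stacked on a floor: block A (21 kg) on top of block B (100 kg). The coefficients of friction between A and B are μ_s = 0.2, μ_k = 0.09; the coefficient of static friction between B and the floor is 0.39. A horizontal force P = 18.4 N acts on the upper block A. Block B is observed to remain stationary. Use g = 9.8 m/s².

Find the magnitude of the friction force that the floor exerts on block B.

The normal force B exerts on A is simply A's weight, N₁ = 205.8 N.
Maximum static friction on A from B: μ_s N₁ = 0.2×205.8 = 41.16 N.
P = 18.4 N is within that limit, so A and B move together (both at rest); the A–B friction is simply f₁ = P = 18.4 N.
By Newton's third law B feels 18.4 N forward from A. With B stationary, the floor's static friction on B balances it: f₂ = 18.4 N (well within μ_s(m_A+m_B)g = 462.5 N).

f ≈ 18.4 N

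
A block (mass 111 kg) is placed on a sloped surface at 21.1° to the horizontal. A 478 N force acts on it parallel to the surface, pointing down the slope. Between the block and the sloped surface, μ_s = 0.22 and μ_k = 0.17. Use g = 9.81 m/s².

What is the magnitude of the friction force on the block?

Normal force: N = m g cos θ = 111 × 9.81 × cos 21.1° = 1016 N.
For equilibrium along the incline the friction force must supply f = m g sin θ + P = 392 + 478 = 870 N (positive meaning up-slope).
Maximum static friction available: μ_s N = 0.22 × 1016 = 223.5 N.
Since |870| > 223.5 N, static friction cannot hold it; the block slides down the incline and kinetic friction applies: f = μ_k N = 0.17 × 1016 = 173 N.

f ≈ 173 N (up the incline)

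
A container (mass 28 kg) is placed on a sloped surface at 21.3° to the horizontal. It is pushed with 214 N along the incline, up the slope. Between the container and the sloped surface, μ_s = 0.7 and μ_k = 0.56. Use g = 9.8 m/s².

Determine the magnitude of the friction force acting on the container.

Normal force: N = m g cos θ = 28 × 9.8 × cos 21.3° = 255.7 N.
Parallel to the incline, ΣF = 0 gives f = m g sin θ − P = 99.68 − 214 = -114.3 N (up-slope positive).
Maximum static friction available: μ_s N = 0.7 × 255.7 = 179 N.
Since |-114.3| ≤ 179 N, no slip — friction simply equals what equilibrium demands.

f ≈ 114 N (down the incline)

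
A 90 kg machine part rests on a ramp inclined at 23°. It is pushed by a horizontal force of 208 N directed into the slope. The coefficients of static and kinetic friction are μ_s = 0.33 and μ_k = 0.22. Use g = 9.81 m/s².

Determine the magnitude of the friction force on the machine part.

f ≈ 154 N (up the incline)

Resolve perpendicular to the incline: N = m g cos θ + P sin θ = 90×9.81×cos 23° + 208×sin 23° = 894 N.
Parallel to the incline: P cos θ − m g sin θ = 191.5 − 345 = -153.5 N; the friction needed to balance this is 153.5 N acting up the slope.
Maximum static friction: μ_s N = 0.33 × 894 = 295 N.
|f_req| = 153.5 ≤ 295 N → the machine part is in equilibrium; friction equals the required value.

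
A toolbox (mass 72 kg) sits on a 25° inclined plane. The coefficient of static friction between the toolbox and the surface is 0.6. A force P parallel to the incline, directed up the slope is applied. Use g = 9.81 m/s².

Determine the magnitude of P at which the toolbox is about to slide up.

At impending motion up the slope, friction acts down-slope at its limit: f = μ_s N.
P is parallel to the surface, so N = m g cos θ = 640 N.
Along the incline: P = m g sin θ + μ_s N = 299 + 0.6×640 = 683 N.

P ≈ 683 N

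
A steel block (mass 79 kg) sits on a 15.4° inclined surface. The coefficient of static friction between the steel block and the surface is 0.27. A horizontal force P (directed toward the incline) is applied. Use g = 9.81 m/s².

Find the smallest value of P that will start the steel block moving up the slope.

P ≈ 457 N

At impending motion up the slope, friction acts down-slope at its limit: f = μ_s N.
Perpendicular to the incline: N = m g cos θ + P sin θ.
Along the incline: P cos θ = m g sin θ + μ_s N = m g sin θ + μ_s (m g cos θ + P sin θ).
Solving, P (cos θ − μ_s sin θ) = m g (sin θ + μ_s cos θ), so P = 79×9.81×(sin 15.4° + 0.27 cos 15.4°)/(cos 15.4° − 0.27 sin 15.4°) = 775×0.5259/0.8924 = 457 N.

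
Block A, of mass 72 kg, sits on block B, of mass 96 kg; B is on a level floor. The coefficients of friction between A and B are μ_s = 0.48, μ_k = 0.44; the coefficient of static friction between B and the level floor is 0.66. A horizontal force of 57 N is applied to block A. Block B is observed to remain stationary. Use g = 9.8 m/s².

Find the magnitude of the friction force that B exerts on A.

f ≈ 57 N

Between the blocks, N₁ = m_A g = 705.6 N.
Maximum static friction on A from B: μ_s N₁ = 0.48×705.6 = 338.7 N.
Since P = 57 N ≤ 338.7 N, A does not slip on B; friction on A equals P = 57 N.
B experiences an equal 57 N forward from A (third law). B is in equilibrium, so the floor supplies f₂ = 57 N of static friction (limit μ_s(m_A+m_B)g = 1087 N, not exceeded).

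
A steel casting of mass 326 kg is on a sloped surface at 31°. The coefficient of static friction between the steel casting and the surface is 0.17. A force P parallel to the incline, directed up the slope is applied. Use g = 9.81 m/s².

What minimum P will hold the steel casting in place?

The steel casting tends to slide down (tan θ > μ_s), so at the point of impending slip friction acts up-slope at its limit: f = μ_s N.
P is parallel to the surface, so N = m g cos θ = 2740 N.
Along the incline: P + μ_s N = m g sin θ, so P = 1650 − 0.17×2740 = 1180 N.

P_min ≈ 1180 N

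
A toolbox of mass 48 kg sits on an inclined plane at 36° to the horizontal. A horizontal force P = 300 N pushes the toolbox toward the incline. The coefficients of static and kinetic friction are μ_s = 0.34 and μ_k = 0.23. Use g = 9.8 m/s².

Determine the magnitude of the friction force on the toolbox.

f ≈ 33.8 N (up the incline)

The horizontal push has a component P sin θ into the surface, so N = m g cos θ + P sin θ = 380.6 + 176.3 = 556.9 N.
Parallel to the incline: P cos θ − m g sin θ = 242.7 − 276.5 = -33.79 N; the friction needed to balance this is 33.79 N acting up the slope.
Maximum static friction: μ_s N = 0.34 × 556.9 = 189.3 N.
|f_req| = 33.79 ≤ 189.3 N → the toolbox is in equilibrium; friction equals the required value.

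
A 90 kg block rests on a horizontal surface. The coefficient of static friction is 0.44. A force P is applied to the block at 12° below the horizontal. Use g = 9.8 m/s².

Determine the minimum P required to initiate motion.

P ≈ 438 N

N = m g + P sin α (the push presses the block into the horizontal surface).
At impending slip, P cos α = μ_s N = μ_s (m g + P sin α).
Solving: P (cos α − μ_s sin α) = μ_s m g → P = 0.44×882/(cos 12° − 0.44 sin 12°) = 388/0.8867 = 438 N.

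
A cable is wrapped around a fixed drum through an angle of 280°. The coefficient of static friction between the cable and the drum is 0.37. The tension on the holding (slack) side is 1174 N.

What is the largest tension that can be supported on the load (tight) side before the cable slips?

T_max ≈ 7160 N

At impending slip the capstan equation gives T₂/T₁ = e^{μβ} with β in radians.
β = 280° × π/180 = 4.887 rad.
e^{μβ} = e^{0.37×4.887} = 6.099.
T₂ = T₁ · e^{μβ} = 1174 × 6.099 = 7160 N.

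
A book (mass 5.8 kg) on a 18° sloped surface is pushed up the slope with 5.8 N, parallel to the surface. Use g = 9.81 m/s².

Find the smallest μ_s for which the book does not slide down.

N = m g cos θ = 54.11 N.
Friction must make up the shortfall along the incline: f = m g sin θ − P = 17.58 − 5.8 = 11.78 N.
At the threshold f = μ_s N, so μ_s,min = 11.78/54.11 = 0.218.

μ_s,min ≈ 0.218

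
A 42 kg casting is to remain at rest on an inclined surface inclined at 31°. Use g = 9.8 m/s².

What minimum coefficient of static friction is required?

At the slip threshold m g sin θ = μ_s m g cos θ, so μ_s,min = tan θ.
μ_s,min = tan 31° = 0.601.

μ_s,min ≈ 0.601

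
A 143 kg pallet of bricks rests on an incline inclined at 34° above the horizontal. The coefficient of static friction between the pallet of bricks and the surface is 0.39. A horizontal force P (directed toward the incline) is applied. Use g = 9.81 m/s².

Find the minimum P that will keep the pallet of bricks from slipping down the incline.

The pallet of bricks tends to slide down (tan θ > μ_s), so at the point of impending slip friction acts up-slope at its limit: f = μ_s N.
Perpendicular to the incline: N = m g cos θ + P sin θ.
Along the incline: P cos θ + μ_s N = m g sin θ, i.e. P cos θ + μ_s (m g cos θ + P sin θ) = m g sin θ.
Solving, P (cos θ + μ_s sin θ) = m g (sin θ − μ_s cos θ), so P = 1400×0.2359/1.047 = 316 N.

P_min ≈ 316 N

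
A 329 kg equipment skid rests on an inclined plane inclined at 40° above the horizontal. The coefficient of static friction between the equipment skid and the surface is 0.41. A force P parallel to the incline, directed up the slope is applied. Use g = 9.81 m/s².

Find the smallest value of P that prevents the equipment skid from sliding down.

P_min ≈ 1060 N

The equipment skid tends to slide down (tan θ > μ_s), so at the point of impending slip friction acts up-slope at its limit: f = μ_s N.
P is parallel to the surface, so N = m g cos θ = 2470 N.
Along the incline: P + μ_s N = m g sin θ, so P = 2070 − 0.41×2470 = 1060 N.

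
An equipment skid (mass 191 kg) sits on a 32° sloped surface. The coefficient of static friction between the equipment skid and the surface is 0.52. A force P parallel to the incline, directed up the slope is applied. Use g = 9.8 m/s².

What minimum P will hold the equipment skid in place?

The equipment skid tends to slide down (tan θ > μ_s), so at the point of impending slip friction acts up-slope at its limit: f = μ_s N.
P is parallel to the surface, so N = m g cos θ = 1590 N.
Along the incline: P + μ_s N = m g sin θ, so P = 992 − 0.52×1590 = 166 N.

P_min ≈ 166 N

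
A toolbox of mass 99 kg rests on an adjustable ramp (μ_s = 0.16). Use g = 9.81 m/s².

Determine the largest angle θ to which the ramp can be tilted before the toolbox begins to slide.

At the slip threshold, m g sin θ = μ_s · m g cos θ, so tan θ = μ_s.
θ_max = arctan(0.16) = 9.09°.

θ_max ≈ 9.09°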